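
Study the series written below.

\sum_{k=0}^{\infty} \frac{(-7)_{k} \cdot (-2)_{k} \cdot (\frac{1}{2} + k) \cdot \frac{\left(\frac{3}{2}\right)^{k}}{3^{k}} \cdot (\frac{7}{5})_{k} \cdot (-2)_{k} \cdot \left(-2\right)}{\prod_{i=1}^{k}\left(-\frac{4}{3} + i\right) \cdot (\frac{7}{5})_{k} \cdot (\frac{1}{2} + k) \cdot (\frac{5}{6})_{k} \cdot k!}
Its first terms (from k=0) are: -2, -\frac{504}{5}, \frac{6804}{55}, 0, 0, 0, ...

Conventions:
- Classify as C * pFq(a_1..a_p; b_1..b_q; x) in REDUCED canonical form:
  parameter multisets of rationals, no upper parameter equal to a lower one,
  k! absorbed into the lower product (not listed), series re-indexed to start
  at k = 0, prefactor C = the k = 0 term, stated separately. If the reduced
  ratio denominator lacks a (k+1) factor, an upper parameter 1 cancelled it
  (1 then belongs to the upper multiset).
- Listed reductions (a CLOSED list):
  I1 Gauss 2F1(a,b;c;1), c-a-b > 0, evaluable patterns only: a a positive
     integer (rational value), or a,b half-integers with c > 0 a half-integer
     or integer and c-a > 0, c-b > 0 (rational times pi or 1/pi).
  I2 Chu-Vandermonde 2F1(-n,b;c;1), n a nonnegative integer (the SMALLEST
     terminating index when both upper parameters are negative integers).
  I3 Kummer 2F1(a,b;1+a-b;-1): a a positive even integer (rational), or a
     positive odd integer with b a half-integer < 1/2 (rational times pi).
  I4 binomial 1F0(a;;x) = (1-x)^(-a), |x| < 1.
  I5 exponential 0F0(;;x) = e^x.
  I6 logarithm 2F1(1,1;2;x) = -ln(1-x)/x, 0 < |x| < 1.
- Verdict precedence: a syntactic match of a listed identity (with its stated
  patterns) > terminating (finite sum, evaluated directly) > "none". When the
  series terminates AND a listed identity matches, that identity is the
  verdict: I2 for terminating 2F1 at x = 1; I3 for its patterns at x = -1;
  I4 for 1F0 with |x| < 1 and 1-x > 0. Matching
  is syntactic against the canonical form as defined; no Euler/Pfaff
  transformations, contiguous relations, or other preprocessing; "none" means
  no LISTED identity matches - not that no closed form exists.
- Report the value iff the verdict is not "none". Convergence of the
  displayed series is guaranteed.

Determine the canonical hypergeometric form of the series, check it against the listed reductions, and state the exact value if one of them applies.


With C = -2: the canonical form is 3F2(-7, -2, -2; -\frac{1}{3}, \frac{5}{6}; \frac{1}{2}). Verdict: terminating - the sum ends at index 2 because -2 is a negative integer; exact evaluation follows. Exact value: \frac{230}{11}.

The tell: with t_0 = -2, the factor k + 1/2 cancels (top and bottom), leaving prefactor -2.
Step ratio: r(k) = \frac{1}{2} * (k-7) (k-2) (k-2) / [(k-\frac{1}{3}) (k+\frac{5}{6}) (k+1)] - rational in k. x = \frac{1}{2}; t_0 = -2; negate the roots.


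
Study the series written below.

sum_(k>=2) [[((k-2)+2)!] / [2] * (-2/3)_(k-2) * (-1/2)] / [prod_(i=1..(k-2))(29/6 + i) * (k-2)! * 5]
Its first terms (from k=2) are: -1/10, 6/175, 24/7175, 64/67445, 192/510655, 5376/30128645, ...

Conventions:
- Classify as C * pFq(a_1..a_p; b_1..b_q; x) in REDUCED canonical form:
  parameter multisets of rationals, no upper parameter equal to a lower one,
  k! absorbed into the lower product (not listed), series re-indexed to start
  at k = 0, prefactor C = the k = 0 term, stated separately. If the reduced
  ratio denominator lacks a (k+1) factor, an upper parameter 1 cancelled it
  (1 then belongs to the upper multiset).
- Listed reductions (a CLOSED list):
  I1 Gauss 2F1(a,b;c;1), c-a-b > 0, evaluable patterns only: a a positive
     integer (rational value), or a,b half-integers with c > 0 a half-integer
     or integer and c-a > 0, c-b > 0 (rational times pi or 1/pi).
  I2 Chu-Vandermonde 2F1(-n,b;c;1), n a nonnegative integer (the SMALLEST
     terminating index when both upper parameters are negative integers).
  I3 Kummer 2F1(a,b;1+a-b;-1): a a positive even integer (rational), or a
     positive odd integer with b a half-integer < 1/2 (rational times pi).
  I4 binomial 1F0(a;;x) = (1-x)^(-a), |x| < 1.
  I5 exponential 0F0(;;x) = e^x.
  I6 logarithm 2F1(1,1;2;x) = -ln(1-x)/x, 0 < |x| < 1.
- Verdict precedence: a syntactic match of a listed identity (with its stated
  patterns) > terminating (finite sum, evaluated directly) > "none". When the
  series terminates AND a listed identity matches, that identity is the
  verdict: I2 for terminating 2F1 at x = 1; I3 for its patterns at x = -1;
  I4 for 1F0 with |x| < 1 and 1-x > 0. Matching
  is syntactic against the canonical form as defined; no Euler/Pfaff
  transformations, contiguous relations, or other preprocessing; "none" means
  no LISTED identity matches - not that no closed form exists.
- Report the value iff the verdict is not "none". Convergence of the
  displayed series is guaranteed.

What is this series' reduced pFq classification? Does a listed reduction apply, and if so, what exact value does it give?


With C = -1/10: the canonical form is 2F1(-2/3, 3; 35/6; 1). Verdict: the Gauss summation I1 applies (x = 1: the Gamma ratio telescopes since c-a-b = 7/2 > 0 and a = 3 in Z>0). Sum: -11339/187110.

The tell: t_0 being -1/10, the lower running product (C = -1/10) is a rising factorial.
Adjacent-term ratio: r(k) = 1 * (k-2/3) (k+3) / [(k+35/6) (k+1)] - rational in k, leading ratio 1; with t_0 = -1/10, classification follows.


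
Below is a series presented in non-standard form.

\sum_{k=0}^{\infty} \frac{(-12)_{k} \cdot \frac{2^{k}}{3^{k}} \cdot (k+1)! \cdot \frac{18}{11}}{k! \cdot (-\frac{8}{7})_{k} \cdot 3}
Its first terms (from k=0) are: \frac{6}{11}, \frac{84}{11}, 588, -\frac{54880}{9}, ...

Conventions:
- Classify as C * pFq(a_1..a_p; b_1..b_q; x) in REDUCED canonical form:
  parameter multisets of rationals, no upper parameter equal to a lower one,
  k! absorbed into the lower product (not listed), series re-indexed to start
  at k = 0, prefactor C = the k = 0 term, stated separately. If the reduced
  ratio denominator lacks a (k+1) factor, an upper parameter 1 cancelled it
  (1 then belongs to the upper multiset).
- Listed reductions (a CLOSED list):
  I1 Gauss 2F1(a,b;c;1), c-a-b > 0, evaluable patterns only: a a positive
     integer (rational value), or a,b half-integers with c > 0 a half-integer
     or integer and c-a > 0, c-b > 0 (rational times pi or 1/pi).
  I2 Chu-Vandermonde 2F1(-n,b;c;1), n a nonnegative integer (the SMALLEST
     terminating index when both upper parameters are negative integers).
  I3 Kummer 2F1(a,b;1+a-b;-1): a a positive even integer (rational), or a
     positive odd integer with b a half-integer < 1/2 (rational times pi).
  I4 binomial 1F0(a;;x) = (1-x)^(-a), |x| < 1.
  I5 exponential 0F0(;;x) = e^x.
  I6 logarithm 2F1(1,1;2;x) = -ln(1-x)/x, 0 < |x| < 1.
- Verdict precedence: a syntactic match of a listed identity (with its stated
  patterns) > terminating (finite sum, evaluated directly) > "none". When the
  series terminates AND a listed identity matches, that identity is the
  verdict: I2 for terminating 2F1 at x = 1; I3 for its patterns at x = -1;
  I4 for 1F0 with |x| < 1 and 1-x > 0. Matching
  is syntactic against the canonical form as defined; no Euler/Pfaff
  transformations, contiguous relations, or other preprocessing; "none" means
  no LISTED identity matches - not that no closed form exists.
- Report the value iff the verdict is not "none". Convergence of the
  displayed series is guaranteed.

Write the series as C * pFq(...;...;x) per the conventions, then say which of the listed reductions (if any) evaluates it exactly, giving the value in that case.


x = \frac{2}{3} here; the reduced form reads 2F1, upper {-12, 2}, lower {-\frac{8}{7}}, C = \frac{6}{11}. Verdict: terminating - no listed pattern fits, but -12 in the upper list cuts the series at k = 12; direct evaluation. Hence: \frac{4358563709846}{37767079464543}.

First insight: with t_0 = \frac{6}{11}, the constant factors (prefactor 6/11) combine into one prefactor.
Consecutive-term ratio: r(k) = \frac{2}{3} * (k-12) (k+2) / [(k-\frac{8}{7}) (k+1)] ; factor over Q: parameters, x = \frac{2}{3}, and C = \frac{6}{11}.


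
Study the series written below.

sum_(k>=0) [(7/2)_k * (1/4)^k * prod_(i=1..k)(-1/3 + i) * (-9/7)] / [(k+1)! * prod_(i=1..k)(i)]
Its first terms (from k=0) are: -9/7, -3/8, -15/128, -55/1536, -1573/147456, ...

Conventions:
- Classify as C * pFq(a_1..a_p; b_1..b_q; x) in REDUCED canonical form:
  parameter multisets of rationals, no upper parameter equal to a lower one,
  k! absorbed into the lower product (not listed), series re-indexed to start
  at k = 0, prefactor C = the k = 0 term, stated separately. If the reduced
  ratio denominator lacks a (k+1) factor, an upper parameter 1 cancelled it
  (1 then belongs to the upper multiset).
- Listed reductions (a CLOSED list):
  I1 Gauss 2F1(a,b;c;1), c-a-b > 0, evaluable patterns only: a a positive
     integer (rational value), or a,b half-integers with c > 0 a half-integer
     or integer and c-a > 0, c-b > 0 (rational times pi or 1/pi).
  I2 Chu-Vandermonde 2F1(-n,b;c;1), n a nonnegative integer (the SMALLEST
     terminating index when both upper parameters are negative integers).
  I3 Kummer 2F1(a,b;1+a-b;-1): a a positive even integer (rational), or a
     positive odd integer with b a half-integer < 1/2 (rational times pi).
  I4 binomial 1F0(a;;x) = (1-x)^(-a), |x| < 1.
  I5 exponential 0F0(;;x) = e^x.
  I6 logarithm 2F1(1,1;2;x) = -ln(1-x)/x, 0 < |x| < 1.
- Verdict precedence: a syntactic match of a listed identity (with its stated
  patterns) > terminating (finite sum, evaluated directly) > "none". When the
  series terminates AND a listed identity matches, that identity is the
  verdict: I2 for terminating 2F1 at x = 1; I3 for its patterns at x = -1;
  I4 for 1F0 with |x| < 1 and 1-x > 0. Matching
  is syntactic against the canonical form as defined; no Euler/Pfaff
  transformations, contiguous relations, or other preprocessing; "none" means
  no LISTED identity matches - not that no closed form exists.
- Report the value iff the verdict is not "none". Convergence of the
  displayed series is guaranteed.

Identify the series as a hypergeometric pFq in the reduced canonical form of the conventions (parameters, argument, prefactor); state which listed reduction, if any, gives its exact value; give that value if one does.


Prefactor -9/7, argument 1/4: 2F1 with upper {2/3, 7/2} over lower {2}. Verdict: none - at argument 1/4 the multisets {2/3, 7/2} ; {2} match no listed identity.

First insight: with t_0 = -9/7, the denominator's factorial ratio (C = -9/7) is a lower Pochhammer.
Ratio: r(k) = (1/4) * (k+2/3) (k+7/2) / [(k+2) (k+1)] - poly over poly, x = (1/4) from leading terms; C = -9/7 at k = 0.


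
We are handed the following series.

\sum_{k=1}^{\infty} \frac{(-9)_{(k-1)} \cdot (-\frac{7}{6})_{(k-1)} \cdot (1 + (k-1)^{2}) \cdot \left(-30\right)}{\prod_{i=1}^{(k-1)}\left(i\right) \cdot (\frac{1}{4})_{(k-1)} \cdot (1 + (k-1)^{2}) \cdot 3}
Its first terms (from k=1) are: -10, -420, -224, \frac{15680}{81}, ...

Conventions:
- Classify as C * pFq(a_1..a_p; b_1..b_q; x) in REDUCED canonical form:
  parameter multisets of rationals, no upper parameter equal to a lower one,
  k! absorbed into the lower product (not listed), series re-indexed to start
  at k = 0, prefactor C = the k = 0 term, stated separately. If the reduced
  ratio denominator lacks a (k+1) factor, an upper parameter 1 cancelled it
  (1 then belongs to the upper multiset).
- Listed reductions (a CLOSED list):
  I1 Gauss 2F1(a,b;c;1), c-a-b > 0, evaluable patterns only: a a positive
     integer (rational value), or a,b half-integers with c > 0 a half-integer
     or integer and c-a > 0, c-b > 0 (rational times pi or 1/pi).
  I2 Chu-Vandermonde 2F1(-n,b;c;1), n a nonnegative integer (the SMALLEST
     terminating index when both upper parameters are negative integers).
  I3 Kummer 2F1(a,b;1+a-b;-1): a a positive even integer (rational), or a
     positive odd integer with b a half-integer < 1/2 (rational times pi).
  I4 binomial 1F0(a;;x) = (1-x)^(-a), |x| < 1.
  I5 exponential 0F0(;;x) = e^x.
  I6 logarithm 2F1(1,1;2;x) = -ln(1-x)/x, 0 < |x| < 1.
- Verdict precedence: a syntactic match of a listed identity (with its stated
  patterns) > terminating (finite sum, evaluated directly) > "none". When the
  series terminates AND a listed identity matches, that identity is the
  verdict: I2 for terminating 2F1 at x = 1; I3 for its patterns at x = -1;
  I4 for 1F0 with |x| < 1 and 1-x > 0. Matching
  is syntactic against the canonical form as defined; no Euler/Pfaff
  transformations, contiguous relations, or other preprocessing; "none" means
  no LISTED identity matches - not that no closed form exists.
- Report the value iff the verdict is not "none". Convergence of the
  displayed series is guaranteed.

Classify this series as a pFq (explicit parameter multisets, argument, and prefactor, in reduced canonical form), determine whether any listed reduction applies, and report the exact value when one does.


Canonical form: C = -10 times 2F1 with upper {-9, -\frac{7}{6}}, lower {\frac{1}{4}}, x = 1. Verdict: the Chu-Vandermonde identity I2 matches (terminating 2F1 at x = 1 with n = 9, b = -7/6, c = \frac{1}{4}). Value: -\frac{4414479922}{7971615}.

Structural cue: t_0 being -10, striking the common factor k^2 + 1 reduces the term (prefactor -10).
Step ratio: r(k) = 1 * (k-9) (k-\frac{7}{6}) / [(k+\frac{1}{4}) (k+1)] - poly over poly, x = 1 from leading terms; C = -10 at k = 0.


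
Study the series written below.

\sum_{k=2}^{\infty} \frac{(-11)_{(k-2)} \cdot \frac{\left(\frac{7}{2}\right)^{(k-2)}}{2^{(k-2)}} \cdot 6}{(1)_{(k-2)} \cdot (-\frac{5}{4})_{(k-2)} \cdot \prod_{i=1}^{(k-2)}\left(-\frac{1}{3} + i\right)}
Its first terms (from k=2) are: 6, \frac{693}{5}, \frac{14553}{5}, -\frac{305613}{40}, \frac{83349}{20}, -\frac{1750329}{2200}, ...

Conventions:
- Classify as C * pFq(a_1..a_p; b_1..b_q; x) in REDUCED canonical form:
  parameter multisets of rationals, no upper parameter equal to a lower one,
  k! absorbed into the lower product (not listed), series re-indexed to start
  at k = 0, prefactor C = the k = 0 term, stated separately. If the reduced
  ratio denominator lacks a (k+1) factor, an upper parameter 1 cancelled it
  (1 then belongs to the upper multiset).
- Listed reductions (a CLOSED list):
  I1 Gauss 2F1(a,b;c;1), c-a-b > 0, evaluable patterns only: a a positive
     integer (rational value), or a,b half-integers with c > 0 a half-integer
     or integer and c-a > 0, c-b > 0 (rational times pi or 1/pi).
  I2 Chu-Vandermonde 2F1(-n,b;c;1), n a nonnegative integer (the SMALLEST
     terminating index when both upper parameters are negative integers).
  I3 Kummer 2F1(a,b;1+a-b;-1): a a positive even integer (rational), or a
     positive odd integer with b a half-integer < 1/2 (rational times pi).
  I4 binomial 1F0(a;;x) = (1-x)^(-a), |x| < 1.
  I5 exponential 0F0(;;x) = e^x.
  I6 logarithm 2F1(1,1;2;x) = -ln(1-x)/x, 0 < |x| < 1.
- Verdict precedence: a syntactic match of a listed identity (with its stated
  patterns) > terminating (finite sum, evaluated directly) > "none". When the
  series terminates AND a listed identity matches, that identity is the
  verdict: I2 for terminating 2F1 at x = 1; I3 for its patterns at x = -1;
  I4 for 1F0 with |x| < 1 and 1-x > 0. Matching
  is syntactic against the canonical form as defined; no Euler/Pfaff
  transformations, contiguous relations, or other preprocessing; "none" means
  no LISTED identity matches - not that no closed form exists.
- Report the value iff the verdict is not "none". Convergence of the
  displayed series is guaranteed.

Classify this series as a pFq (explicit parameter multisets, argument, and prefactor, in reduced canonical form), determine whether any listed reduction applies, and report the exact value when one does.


Prefactor 6, argument \frac{7}{4}: 1F2 with upper {-11} over lower {-\frac{5}{4}, \frac{2}{3}}. Verdict: terminating at k = 11: the factor (-11)_k kills every later term; summing the 12 survivors is exact. Its exact value is -\frac{3557668921410970918347}{3092833767795200000}.

Structural cue: t_0 being 6, (1)_k (C = 6, x = 7/4) is k! itself.
Step ratio: r(k) = \frac{7}{4} * (k-11) / [(k-\frac{5}{4}) (k+\frac{2}{3}) (k+1)] - poly over poly, x = \frac{7}{4} from leading terms; C = 6 at k = 0.


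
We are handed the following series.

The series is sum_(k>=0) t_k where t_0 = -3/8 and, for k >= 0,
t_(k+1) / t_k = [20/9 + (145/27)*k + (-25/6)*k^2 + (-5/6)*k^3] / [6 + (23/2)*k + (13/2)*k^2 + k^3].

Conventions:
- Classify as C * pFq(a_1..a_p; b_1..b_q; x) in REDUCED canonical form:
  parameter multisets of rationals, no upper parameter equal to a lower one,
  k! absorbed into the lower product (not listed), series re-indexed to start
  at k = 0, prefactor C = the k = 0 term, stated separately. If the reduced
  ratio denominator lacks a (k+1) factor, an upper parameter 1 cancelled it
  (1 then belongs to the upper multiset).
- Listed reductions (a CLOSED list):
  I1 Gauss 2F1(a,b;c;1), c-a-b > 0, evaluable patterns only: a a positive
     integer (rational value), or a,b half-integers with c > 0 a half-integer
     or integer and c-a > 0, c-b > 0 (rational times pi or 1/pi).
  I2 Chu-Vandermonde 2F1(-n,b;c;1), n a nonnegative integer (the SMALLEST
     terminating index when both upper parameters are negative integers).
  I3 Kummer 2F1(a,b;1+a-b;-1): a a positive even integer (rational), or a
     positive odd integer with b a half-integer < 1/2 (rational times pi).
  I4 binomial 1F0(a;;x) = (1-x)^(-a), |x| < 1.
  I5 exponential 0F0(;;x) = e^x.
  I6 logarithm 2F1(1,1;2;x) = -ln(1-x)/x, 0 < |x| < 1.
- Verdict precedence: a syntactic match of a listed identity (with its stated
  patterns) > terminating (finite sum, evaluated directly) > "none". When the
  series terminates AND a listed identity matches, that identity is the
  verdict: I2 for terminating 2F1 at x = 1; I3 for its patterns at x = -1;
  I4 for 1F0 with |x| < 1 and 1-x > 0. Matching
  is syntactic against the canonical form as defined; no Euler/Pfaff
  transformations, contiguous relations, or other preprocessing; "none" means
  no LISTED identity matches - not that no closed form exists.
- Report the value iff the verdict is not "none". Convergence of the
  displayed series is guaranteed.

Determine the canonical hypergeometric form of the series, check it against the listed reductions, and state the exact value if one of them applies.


Classification (C = -3/8): 3F2 with upper {-4/3, 1/3, 6}, lower {3/2, 4}, argument x = -5/6. Verdict: none - this 3F2 at x = -5/6 matches no listed pattern, and upper {-4/3, 1/3, 6} holds no stopper.

Key step: t_0 = -3/8 here, and roots of the ratio polynomials (C = -3/8, x = -5/6) are the negated parameters.
Adjacent-term ratio: r(k) = (-5/6) * (k-4/3) (k+1/3) (k+6) / [(k+3/2) (k+4) (k+1)] - rational; roots negated = parameters, x = (-5/6), C = -3/8.


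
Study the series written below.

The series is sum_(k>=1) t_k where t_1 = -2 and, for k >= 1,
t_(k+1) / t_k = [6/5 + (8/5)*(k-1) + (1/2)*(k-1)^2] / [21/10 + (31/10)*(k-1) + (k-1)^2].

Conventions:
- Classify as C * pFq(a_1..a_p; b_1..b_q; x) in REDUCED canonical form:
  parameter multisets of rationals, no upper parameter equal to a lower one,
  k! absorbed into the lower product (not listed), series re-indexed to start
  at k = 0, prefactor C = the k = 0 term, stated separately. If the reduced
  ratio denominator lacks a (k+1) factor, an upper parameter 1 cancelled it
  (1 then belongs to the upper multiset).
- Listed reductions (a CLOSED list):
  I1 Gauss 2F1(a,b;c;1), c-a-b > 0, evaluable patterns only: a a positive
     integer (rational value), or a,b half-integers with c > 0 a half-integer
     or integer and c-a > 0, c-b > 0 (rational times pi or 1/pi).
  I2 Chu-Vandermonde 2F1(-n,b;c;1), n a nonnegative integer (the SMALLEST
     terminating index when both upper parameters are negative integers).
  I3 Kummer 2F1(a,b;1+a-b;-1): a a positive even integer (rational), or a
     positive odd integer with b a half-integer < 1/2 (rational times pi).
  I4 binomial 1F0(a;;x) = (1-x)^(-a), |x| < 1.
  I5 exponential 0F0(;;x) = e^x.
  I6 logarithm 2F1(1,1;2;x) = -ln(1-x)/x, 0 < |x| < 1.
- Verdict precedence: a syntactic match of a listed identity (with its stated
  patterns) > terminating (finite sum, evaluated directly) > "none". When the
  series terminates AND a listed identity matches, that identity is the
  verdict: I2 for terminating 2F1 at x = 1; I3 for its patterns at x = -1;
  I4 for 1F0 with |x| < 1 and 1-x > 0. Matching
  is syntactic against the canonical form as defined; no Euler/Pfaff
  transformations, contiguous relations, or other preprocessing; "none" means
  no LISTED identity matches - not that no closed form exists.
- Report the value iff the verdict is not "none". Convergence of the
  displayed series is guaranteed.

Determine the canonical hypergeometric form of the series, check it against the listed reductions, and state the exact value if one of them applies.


Canonical form: C = -2 times 2F1 with upper {6/5, 2}, lower {21/10}, x = 1/2. Verdict: none - at argument 1/2 the multisets {6/5, 2} ; {21/10} match no listed identity.

The tell: from the first term -2: factor the ratio over Q (prefactor -2): negated roots = parameters.
Adjacent-term ratio: r(k) = (1/2) * (k+6/5) (k+2) / [(k+21/10) (k+1)] - poly over poly, x = (1/2) from leading terms; C = -2 at k = 0.


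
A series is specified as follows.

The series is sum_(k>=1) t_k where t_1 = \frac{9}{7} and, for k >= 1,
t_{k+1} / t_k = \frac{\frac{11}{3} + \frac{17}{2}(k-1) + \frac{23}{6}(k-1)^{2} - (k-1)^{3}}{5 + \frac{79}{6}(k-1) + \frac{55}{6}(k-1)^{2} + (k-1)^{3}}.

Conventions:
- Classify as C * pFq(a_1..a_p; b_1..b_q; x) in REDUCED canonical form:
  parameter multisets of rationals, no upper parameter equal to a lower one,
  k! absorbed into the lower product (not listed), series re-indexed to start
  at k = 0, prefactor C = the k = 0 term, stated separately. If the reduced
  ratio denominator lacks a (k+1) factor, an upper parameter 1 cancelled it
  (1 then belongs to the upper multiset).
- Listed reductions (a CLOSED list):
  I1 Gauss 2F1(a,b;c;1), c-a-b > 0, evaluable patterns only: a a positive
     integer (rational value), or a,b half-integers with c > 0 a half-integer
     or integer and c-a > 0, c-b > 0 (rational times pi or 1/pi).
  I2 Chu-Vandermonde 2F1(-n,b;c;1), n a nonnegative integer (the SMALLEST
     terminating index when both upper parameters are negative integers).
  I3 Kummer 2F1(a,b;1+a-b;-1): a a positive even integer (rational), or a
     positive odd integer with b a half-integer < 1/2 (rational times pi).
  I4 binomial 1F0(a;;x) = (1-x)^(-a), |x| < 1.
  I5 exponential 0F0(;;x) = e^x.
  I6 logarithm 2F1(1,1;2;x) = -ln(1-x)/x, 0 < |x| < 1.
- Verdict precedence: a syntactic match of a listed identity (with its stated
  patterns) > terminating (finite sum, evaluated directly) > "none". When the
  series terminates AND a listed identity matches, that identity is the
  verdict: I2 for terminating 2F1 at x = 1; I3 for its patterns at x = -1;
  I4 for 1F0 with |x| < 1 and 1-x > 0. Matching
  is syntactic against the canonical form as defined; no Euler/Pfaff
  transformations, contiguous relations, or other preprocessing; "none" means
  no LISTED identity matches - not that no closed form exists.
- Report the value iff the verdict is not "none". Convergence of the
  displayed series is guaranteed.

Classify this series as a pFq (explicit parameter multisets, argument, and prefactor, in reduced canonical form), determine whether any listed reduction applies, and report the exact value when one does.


Reduced: x = -1, 2F1, upper = {-\frac{11}{2}, 1}, lower = {\frac{15}{2}}, C = \frac{9}{7}. Verdict: the Kummer evaluation I3 matches (x = -1; c = \frac{15}{2} equals 1+a-b for upper {-\frac{11}{2}, 1}: listed pattern). Sum: \frac{3861}{4096} \cdot \pi.

Key step: x = -1 and cancel k + 2/3 from the displayed ratio first; then C = 9/7.
Step ratio: r(k) = -1 * (k-\frac{11}{2}) (k+1) / [(k+\frac{15}{2}) (k+1)] ; factor over Q: parameters, x = -1, and C = \frac{9}{7}.


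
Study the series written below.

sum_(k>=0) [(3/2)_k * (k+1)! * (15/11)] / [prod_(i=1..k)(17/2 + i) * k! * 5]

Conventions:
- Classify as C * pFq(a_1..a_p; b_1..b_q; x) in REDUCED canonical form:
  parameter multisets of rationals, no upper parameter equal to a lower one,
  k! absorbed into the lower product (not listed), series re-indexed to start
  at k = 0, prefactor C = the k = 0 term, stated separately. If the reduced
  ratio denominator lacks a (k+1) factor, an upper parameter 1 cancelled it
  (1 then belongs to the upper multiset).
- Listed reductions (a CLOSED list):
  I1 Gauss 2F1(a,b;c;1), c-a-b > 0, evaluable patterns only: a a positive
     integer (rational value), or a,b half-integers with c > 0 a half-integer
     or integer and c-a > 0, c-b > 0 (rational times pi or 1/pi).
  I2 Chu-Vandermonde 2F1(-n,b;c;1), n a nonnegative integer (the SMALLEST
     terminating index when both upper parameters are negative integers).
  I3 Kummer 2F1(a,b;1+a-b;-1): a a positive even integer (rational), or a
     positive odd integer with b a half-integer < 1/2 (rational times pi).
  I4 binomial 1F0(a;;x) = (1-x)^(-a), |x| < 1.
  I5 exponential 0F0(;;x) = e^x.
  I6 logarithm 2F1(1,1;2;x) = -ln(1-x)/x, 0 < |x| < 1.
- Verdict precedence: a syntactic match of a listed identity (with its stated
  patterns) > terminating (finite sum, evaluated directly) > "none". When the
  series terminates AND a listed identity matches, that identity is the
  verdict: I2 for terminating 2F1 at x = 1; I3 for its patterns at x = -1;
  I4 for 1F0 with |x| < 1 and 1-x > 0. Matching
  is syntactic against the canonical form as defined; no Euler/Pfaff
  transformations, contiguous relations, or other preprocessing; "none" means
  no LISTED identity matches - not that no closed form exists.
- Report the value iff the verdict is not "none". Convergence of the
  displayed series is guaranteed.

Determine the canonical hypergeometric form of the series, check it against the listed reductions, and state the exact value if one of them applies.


Key observation: x = 1 and the factorial ratio (C = 3/11) (k+a-1)!/(a-1)! is a rising factorial (a)_k.
Consecutive-term ratio: r(k) = 1 * (k+3/2) (k+2) / [(k+19/2) (k+1)] - rational in k, leading ratio 1; with t_0 = 3/11, classification follows.

At argument 1: a 2F1 with upper {3/2, 2}, lower {19/2}, scaled by C = 3/11. Verdict: Gauss (I1, integer-parameter pattern) matches (x = 1: the Gamma ratio telescopes since c-a-b = 6 > 0 and a = 2 in Z>0). Hence: 255/616.


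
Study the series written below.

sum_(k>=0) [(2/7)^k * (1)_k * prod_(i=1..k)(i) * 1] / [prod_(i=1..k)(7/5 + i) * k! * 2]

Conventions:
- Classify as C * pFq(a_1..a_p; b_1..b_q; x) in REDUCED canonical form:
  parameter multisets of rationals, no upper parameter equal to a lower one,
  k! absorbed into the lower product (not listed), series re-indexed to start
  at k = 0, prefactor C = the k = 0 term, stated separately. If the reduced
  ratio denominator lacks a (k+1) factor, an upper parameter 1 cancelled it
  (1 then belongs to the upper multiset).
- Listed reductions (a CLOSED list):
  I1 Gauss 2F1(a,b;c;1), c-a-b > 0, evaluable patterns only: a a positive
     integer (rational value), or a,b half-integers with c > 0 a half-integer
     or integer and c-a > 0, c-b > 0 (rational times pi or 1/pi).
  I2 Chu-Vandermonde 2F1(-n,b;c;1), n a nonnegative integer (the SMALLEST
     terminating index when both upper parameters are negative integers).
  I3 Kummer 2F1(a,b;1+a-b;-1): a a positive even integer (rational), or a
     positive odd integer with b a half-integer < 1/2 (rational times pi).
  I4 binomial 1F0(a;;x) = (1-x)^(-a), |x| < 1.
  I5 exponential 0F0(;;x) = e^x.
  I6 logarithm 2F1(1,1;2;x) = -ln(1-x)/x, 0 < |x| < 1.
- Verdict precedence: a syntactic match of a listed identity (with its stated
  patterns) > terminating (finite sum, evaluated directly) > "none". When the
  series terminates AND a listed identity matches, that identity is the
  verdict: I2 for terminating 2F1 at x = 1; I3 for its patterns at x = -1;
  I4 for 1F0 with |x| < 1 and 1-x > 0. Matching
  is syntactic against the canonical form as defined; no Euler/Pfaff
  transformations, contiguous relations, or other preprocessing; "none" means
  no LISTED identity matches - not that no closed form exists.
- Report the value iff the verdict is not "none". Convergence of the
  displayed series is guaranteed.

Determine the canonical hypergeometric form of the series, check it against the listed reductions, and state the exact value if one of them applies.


With C = 1/2: the canonical form is 2F1(1, 1; 12/5; 2/7). Verdict: no listed reduction: x = 2/7 and upper {1, 1} fail every I1-I6 pattern.

The tell: t_0 being 1/2, the lower running product (C = 1/2) is a rising factorial.
Ratio: r(k) = (2/7) * (k+1) (k+1) / [(k+12/5) (k+1)] - poly over poly, x = (2/7) from leading terms; C = 1/2 at k = 0.


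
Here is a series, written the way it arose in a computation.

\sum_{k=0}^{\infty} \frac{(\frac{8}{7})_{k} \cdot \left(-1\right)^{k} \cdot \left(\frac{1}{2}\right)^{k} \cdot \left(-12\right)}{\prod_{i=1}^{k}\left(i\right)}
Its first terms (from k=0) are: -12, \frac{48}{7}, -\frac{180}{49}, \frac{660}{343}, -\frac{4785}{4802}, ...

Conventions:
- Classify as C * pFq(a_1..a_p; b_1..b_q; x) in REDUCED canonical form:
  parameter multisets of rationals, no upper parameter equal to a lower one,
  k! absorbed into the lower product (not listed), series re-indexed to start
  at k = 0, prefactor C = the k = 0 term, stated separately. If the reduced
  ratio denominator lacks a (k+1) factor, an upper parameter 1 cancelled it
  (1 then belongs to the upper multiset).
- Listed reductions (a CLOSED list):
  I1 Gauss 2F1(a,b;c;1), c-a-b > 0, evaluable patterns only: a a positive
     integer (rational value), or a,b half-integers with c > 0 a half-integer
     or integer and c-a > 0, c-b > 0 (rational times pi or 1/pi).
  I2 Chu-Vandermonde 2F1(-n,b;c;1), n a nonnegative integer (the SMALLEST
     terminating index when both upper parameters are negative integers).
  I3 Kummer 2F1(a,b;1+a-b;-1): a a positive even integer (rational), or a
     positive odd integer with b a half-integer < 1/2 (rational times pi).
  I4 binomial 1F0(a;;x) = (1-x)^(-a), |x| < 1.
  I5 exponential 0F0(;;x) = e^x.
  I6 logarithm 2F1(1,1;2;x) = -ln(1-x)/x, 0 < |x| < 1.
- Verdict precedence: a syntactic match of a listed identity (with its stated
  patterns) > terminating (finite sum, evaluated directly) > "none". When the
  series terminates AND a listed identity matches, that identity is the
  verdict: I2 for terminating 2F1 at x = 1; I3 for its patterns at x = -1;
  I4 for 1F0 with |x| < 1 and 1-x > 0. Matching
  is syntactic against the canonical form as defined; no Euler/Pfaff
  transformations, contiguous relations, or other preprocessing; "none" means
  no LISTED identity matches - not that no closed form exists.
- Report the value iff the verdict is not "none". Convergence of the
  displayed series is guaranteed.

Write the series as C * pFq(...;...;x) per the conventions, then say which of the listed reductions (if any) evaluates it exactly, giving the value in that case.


Prefactor -12, argument -\frac{1}{2}: 1F0 with upper {\frac{8}{7}} over lower {-}. Verdict: the I4 binomial reduction applies (the 1F0 binomial series: exponent -8/7, x = -\frac{1}{2}). Its exact value is \left(-12\right) \cdot \left(\frac{3}{2}\right)^{-\frac{8}{7}}.

Key observation: x = -\frac{1}{2} and the product of the first k integers (prefactor -12) is k!.
Term ratio: r(k) = -\frac{1}{2} * (k+\frac{8}{7}) / [(k+1)] - rational in k, leading ratio -\frac{1}{2}; with t_0 = -12, classification follows.


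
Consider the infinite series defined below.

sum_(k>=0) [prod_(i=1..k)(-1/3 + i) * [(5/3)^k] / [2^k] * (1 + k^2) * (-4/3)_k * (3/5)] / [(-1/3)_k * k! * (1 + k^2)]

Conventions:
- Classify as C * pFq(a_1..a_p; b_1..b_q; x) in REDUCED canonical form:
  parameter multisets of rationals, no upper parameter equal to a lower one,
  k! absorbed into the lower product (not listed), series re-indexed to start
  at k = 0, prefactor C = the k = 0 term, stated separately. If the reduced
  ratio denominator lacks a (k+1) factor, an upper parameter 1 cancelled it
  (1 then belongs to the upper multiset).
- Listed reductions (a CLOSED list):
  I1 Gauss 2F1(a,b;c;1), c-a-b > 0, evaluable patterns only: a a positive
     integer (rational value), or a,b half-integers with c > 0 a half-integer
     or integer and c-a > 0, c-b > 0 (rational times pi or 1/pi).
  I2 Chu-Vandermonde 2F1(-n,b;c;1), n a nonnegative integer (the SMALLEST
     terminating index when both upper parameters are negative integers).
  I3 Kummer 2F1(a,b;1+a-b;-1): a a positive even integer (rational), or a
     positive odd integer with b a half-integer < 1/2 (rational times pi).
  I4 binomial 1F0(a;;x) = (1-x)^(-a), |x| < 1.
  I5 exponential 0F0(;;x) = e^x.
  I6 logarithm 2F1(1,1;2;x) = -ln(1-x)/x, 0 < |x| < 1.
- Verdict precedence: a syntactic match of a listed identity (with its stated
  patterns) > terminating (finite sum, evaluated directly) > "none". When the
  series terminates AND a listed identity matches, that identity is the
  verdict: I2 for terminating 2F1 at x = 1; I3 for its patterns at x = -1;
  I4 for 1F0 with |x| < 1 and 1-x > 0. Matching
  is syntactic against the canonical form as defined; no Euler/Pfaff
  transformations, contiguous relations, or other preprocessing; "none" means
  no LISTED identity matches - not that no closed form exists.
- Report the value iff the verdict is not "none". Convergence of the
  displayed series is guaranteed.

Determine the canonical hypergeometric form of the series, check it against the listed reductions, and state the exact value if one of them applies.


Prefactor 3/5, argument 5/6: 2F1 with upper {-4/3, 2/3} over lower {-1/3}. Verdict: none - at argument 5/6 the multisets {-4/3, 2/3} ; {-1/3} match no listed identity.

Structural cue: t_0 = 3/5 here, and the two k-th powers (C = 3/5) combine into one argument.
Step ratio: r(k) = (5/6) * (k-4/3) (k+2/3) / [(k-1/3) (k+1)] - poly over poly, x = (5/6) from leading terms; C = 3/5 at k = 0.


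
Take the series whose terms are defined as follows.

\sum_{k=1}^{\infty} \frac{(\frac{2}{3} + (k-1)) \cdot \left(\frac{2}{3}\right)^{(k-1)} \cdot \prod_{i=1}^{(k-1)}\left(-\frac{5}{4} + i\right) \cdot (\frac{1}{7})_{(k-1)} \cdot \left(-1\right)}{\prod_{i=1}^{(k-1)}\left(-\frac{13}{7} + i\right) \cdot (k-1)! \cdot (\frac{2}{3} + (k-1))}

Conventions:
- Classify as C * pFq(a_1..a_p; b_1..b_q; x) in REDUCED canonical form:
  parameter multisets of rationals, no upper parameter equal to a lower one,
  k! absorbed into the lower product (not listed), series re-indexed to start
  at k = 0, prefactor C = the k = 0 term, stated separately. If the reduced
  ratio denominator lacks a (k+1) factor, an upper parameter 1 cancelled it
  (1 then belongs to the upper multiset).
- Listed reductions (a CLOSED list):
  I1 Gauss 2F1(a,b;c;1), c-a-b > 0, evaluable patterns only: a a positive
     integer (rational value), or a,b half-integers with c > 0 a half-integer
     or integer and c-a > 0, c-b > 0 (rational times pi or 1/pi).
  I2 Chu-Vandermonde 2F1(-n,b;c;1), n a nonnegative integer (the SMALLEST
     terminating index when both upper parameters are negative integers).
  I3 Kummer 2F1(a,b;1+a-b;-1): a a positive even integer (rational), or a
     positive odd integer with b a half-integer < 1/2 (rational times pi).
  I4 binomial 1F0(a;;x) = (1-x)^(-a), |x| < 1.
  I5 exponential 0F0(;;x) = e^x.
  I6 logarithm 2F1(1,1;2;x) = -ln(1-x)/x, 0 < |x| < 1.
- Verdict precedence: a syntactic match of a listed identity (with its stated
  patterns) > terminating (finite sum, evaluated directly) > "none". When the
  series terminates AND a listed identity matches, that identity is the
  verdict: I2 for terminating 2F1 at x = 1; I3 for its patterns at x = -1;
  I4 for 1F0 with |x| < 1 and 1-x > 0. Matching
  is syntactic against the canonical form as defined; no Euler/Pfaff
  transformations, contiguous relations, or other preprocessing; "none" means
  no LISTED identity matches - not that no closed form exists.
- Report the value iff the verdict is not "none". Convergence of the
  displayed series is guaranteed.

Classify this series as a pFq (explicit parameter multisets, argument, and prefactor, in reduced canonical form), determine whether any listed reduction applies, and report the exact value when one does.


The series (x = \frac{2}{3}) is 2F1: upper {-\frac{1}{4}, \frac{1}{7}}, lower {-\frac{6}{7}}, prefactor -1. Verdict: none. A 2F1 with upper {-\frac{1}{4}, \frac{1}{7}} fits none of I1-I6 at x = \frac{2}{3}; the sum runs forever.

Key step: x = \frac{2}{3} and the lower running product (prefactor -1) is a rising factorial.
Step ratio: r(k) = \frac{2}{3} * (k-\frac{1}{4}) (k+\frac{1}{7}) / [(k-\frac{6}{7}) (k+1)] - rational; roots negated = parameters, x = \frac{2}{3}, C = -1.


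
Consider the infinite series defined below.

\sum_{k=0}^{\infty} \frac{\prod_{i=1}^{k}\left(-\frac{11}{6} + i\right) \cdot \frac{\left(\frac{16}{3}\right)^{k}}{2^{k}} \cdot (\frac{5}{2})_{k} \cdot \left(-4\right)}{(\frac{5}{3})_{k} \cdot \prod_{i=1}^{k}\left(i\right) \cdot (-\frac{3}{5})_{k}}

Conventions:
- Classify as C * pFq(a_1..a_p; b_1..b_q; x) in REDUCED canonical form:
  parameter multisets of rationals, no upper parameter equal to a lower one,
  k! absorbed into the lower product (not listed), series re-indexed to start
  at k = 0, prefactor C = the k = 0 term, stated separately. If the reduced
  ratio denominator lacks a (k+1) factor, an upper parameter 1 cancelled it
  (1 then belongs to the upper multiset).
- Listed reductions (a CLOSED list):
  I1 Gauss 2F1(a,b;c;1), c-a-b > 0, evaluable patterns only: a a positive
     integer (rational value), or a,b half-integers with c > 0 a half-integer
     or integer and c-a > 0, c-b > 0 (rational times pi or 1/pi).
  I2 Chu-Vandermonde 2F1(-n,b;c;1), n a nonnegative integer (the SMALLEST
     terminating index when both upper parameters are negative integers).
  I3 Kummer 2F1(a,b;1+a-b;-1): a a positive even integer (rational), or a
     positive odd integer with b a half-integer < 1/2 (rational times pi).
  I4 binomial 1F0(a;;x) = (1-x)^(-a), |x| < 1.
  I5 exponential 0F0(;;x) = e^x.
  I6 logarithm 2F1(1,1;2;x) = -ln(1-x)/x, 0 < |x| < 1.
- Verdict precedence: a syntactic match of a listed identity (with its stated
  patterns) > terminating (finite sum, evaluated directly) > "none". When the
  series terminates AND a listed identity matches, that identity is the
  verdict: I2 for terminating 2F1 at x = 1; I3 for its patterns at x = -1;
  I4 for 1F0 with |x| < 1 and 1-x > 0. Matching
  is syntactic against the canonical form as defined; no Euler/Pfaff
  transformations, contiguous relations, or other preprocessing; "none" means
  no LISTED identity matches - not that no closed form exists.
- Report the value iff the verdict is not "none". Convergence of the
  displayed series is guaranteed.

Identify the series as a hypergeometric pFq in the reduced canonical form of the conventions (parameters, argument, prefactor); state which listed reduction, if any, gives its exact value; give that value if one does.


This is -4 * 2F2(-\frac{5}{6}, \frac{5}{2}; -\frac{3}{5}, \frac{5}{3}; \frac{8}{3}) in reduced canonical form. Verdict: none. No listed pattern accepts 2F2(-\frac{5}{6}, \frac{5}{2}; -\frac{3}{5}, \frac{5}{3}; \frac{8}{3}).

Key observation: t_0 being -4, the two k-th powers (prefactor -4) combine into one argument.
Step ratio: r(k) = \frac{8}{3} * (k-\frac{5}{6}) (k+\frac{5}{2}) / [(k-\frac{3}{5}) (k+\frac{5}{3}) (k+1)] - rational in k, leading ratio \frac{8}{3}; with t_0 = -4, classification follows.


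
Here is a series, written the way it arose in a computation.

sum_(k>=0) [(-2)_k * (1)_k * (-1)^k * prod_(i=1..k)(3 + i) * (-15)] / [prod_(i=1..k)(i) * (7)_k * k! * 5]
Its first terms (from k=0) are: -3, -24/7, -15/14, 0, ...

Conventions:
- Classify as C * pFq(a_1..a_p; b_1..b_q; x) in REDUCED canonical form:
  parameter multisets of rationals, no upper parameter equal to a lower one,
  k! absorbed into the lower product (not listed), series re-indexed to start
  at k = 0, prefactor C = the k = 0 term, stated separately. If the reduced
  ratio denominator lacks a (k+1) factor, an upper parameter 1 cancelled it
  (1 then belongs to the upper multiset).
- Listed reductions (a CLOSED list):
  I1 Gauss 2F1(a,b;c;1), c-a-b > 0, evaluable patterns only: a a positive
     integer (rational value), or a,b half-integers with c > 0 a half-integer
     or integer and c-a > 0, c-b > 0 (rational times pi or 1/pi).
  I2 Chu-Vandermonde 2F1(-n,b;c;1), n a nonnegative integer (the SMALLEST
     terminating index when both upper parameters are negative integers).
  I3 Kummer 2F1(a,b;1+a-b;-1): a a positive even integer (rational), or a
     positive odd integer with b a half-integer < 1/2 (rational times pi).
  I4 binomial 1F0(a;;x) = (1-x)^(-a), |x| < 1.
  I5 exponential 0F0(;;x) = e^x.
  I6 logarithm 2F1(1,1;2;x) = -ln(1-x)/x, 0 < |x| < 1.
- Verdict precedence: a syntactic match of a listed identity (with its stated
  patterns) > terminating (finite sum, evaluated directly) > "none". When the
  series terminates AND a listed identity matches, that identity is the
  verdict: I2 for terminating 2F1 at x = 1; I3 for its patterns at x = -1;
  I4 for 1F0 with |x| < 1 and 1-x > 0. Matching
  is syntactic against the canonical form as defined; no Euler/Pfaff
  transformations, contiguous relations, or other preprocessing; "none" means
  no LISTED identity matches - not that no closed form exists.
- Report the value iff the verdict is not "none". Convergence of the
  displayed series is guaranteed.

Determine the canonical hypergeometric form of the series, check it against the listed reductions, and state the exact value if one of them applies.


Key observation: from the first term -3: the running product (C = -3) telescopes to a rising factorial.
Step ratio: r(k) = (-1) * (k-2) (k+4) / [(k+7) (k+1)] - rational in k, leading ratio (-1); with t_0 = -3, classification follows.

Classification (C = -3): 2F1 with upper {-2, 4}, lower {7}, argument x = -1. Verdict: Kummer (I3) fires (x = -1; c = 7 equals 1+a-b for upper {-2, 4}: listed pattern). Sum: -15/2.
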